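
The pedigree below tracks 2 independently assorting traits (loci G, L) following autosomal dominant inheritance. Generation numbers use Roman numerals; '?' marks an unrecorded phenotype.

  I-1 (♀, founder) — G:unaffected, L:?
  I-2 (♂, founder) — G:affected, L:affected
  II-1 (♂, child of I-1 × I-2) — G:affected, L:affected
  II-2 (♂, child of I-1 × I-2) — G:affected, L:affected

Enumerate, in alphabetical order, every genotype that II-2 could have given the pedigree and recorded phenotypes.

II-2 ∈ {Gg LL, Gg Ll}

G/I-1 un ·: gg
G/I-2 aff ·: Gg|GG
G/II-1 aff I-1×I-2: Gg
G/II-2 aff I-1×I-2: Gg
⇒ G over [I-1,I-2,II-1,II-2]: 2 consistent
L/I-1 ? ·: ll|Ll|LL
L/I-2 aff ·: Ll|LL
L/II-1 aff I-1×I-2: Ll|LL
L/II-2 aff I-1×I-2: Ll|LL
⇒ L over [I-1,I-2,II-1,II-2]: 15 consistent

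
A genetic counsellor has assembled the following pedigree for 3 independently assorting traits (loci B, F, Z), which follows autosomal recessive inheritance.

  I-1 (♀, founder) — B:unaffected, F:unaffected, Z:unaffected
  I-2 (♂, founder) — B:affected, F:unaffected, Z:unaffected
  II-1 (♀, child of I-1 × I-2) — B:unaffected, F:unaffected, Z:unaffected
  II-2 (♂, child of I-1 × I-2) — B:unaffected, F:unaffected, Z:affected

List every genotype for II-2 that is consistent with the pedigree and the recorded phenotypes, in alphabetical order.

B/I-1 un ·: BB|Bb
B/I-2 aff ·: bb
B/II-1 un I-1×I-2: Bb
B/II-2 un I-1×I-2: Bb
⇒ B over [I-1,I-2,II-1,II-2]: 2 consistent
F/I-1 un ·: FF|Ff
F/I-2 un ·: FF|Ff
F/II-1 un I-1×I-2: FF|Ff
F/II-2 un I-1×I-2: FF|Ff
⇒ F over [I-1,I-2,II-1,II-2]: 13 consistent
Z/I-1 un ·: Zz
Z/I-2 un ·: Zz
Z/II-1 un I-1×I-2: ZZ|Zz
Z/II-2 aff I-1×I-2: zz
⇒ Z over [I-1,I-2,II-1,II-2]: 2 consistent

II-2 ∈ {Bb FF zz, Bb Ff zz}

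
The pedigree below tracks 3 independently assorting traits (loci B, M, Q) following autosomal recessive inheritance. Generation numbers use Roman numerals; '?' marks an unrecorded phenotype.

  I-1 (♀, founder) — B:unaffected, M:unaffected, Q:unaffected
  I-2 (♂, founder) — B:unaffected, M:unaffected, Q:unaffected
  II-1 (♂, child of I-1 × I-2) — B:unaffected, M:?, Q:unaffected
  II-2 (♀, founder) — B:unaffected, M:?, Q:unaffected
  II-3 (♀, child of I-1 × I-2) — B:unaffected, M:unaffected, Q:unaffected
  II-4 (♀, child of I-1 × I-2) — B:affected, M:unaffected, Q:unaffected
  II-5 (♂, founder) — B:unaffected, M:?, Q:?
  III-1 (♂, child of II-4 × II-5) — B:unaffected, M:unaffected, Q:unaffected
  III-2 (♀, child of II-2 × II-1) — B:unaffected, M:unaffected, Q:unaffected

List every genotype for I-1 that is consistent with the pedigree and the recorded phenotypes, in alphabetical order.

I-1 ∈ {Bb MM QQ, Bb MM Qq, Bb Mm QQ, Bb Mm Qq}

B/I-1 un ·: Bb
B/I-2 un ·: Bb
B/II-1 un I-1×I-2: BB|Bb
B/II-2 un ·: BB|Bb
B/II-3 un I-1×I-2: BB|Bb
B/II-4 aff I-1×I-2: bb
B/II-5 un ·: BB|Bb
B/III-1 un II-4×II-5: Bb
B/III-2 un II-2×II-1: BB|Bb
⇒ B over [I-1,I-2,II-1,II-2,II-3,II-4,II-5,III-1,III-2]: 28 consistent
M/I-1 un ·: MM|Mm
M/I-2 un ·: MM|Mm
M/II-1 ? I-1×I-2: MM|Mm|mm
M/II-2 ? ·: MM|Mm|mm
M/II-3 un I-1×I-2: MM|Mm
M/II-4 un I-1×I-2: MM|Mm
M/II-5 ? ·: MM|Mm|mm
M/III-1 un II-4×II-5: MM|Mm
M/III-2 un II-2×II-1: MM|Mm
⇒ M over [I-1,I-2,II-1,II-2,II-3,II-4,II-5,III-1,III-2]: 538 consistent
Q/I-1 un ·: QQ|Qq
Q/I-2 un ·: QQ|Qq
Q/II-1 un I-1×I-2: QQ|Qq
Q/II-2 un ·: QQ|Qq
Q/II-3 un I-1×I-2: QQ|Qq
Q/II-4 un I-1×I-2: QQ|Qq
Q/II-5 ? ·: QQ|Qq|qq
Q/III-1 un II-4×II-5: QQ|Qq
Q/III-2 un II-2×II-1: QQ|Qq
⇒ Q over [I-1,I-2,II-1,II-2,II-3,II-4,II-5,III-1,III-2]: 390 consistent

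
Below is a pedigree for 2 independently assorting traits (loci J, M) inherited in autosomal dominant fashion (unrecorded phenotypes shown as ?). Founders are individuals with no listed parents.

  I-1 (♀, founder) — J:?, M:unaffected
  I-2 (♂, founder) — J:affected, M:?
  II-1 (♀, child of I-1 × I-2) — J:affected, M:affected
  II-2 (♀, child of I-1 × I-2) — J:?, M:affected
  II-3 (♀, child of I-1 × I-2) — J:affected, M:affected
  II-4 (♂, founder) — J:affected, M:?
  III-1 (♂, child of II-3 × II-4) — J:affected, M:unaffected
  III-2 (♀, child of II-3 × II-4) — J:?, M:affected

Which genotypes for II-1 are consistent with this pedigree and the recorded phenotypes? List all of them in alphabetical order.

II-1 ∈ {JJ Mm, Jj Mm}

J/I-1 ? ·: jj|Jj|JJ
J/I-2 aff ·: Jj|JJ
J/II-1 aff I-1×I-2: Jj|JJ
J/II-2 ? I-1×I-2: jj|Jj|JJ
J/II-3 aff I-1×I-2: Jj|JJ
J/II-4 aff ·: Jj|JJ
J/III-1 aff II-3×II-4: Jj|JJ
J/III-2 ? II-3×II-4: jj|Jj|JJ
⇒ J over [I-1,I-2,II-1,II-2,II-3,II-4,III-1,III-2]: 245 consistent
M/I-1 un ·: mm
M/I-2 ? ·: Mm|MM
M/II-1 aff I-1×I-2: Mm
M/II-2 aff I-1×I-2: Mm
M/II-3 aff I-1×I-2: Mm
M/II-4 ? ·: mm|Mm
M/III-1 un II-3×II-4: mm
M/III-2 aff II-3×II-4: Mm|MM
⇒ M over [I-1,I-2,II-1,II-2,II-3,II-4,III-1,III-2]: 6 consistent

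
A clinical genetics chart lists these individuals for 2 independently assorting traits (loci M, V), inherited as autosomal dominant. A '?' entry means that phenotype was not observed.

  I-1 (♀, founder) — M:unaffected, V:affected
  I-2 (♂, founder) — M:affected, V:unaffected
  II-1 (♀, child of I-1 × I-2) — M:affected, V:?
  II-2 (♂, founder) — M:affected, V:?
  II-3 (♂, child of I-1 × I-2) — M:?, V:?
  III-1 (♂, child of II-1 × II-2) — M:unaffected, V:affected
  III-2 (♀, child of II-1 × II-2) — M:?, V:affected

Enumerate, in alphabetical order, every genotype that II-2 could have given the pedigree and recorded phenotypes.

II-2 ∈ {Mm VV, Mm Vv, Mm vv}

M/I-1 un ·: mm
M/I-2 aff ·: Mm|MM
M/II-1 aff I-1×I-2: Mm
M/II-2 aff ·: Mm
M/II-3 ? I-1×I-2: mm|Mm
M/III-1 un II-1×II-2: mm
M/III-2 ? II-1×II-2: mm|Mm|MM
⇒ M over [I-1,I-2,II-1,II-2,II-3,III-1,III-2]: 9 consistent
V/I-1 aff ·: Vv|VV
V/I-2 un ·: vv
V/II-1 ? I-1×I-2: vv|Vv
V/II-2 ? ·: vv|Vv|VV
V/II-3 ? I-1×I-2: vv|Vv
V/III-1 aff II-1×II-2: Vv|VV
V/III-2 aff II-1×II-2: Vv|VV
⇒ V over [I-1,I-2,II-1,II-2,II-3,III-1,III-2]: 31 consistent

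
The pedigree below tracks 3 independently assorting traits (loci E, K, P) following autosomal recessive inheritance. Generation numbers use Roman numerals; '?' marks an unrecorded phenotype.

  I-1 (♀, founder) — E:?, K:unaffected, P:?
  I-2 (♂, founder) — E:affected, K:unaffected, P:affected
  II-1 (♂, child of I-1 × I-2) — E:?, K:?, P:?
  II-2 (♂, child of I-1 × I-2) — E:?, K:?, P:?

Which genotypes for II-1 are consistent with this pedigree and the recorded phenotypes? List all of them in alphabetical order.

II-1 ∈ {Ee KK Pp, Ee KK pp, Ee Kk Pp, Ee Kk pp, Ee kk Pp, Ee kk pp, ee KK Pp, ee KK pp, ee Kk Pp, ee Kk pp, ee kk Pp, ee kk pp}

E/I-1 ? ·: EE|Ee|ee
E/I-2 aff ·: ee
E/II-1 ? I-1×I-2: Ee|ee
E/II-2 ? I-1×I-2: Ee|ee
⇒ E over [I-1,I-2,II-1,II-2]: 6 consistent
K/I-1 un ·: KK|Kk
K/I-2 un ·: KK|Kk
K/II-1 ? I-1×I-2: KK|Kk|kk
K/II-2 ? I-1×I-2: KK|Kk|kk
⇒ K over [I-1,I-2,II-1,II-2]: 18 consistent
P/I-1 ? ·: PP|Pp|pp
P/I-2 aff ·: pp
P/II-1 ? I-1×I-2: Pp|pp
P/II-2 ? I-1×I-2: Pp|pp
⇒ P over [I-1,I-2,II-1,II-2]: 6 consistent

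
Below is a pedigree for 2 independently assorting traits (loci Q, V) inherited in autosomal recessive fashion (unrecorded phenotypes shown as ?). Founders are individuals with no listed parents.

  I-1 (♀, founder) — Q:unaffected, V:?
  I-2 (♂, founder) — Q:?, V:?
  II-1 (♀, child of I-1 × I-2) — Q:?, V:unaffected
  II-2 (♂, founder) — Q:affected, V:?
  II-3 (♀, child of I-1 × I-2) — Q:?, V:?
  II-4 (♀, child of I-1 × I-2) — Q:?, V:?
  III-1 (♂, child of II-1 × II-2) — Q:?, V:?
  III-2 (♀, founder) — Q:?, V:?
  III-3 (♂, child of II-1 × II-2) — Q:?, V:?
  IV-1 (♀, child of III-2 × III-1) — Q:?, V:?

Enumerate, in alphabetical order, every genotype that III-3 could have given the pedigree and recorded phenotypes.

III-3 ∈ {Qq VV, Qq Vv, Qq vv, qq VV, qq Vv, qq vv}

Q/I-1 un ·: QQ|Qq
Q/I-2 ? ·: QQ|Qq|qq
Q/II-1 ? I-1×I-2: QQ|Qq|qq
Q/II-2 aff ·: qq
Q/II-3 ? I-1×I-2: QQ|Qq|qq
Q/II-4 ? I-1×I-2: QQ|Qq|qq
Q/III-1 ? II-1×II-2: Qq|qq
Q/III-2 ? ·: QQ|Qq|qq
Q/III-3 ? II-1×II-2: Qq|qq
Q/IV-1 ? III-2×III-1: QQ|Qq|qq
⇒ Q over [I-1,I-2,II-1,II-2,II-3,II-4,III-1,III-2,III-3,IV-1]: 662 consistent
V/I-1 ? ·: VV|Vv|vv
V/I-2 ? ·: VV|Vv|vv
V/II-1 un I-1×I-2: VV|Vv
V/II-2 ? ·: VV|Vv|vv
V/II-3 ? I-1×I-2: VV|Vv|vv
V/II-4 ? I-1×I-2: VV|Vv|vv
V/III-1 ? II-1×II-2: VV|Vv|vv
V/III-2 ? ·: VV|Vv|vv
V/III-3 ? II-1×II-2: VV|Vv|vv
V/IV-1 ? III-2×III-1: VV|Vv|vv
⇒ V over [I-1,I-2,II-1,II-2,II-3,II-4,III-1,III-2,III-3,IV-1]: 2997 consistent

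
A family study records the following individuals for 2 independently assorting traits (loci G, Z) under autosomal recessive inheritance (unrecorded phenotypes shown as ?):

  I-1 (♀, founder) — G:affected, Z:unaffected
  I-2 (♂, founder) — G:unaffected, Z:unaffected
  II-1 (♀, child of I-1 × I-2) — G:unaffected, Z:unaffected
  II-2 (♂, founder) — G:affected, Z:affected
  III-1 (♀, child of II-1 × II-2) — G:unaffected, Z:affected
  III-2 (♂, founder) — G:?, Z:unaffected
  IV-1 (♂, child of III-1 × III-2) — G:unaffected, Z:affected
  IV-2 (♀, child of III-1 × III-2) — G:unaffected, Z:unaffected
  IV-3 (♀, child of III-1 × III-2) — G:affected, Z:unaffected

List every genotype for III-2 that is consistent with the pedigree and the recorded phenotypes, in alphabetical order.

G/I-1 aff ·: gg
G/I-2 un ·: GG|Gg
G/II-1 un I-1×I-2: Gg
G/II-2 aff ·: gg
G/III-1 un II-1×II-2: Gg
G/III-2 ? ·: Gg|gg
G/IV-1 un III-1×III-2: GG|Gg
G/IV-2 un III-1×III-2: GG|Gg
G/IV-3 aff III-1×III-2: gg
⇒ G over [I-1,I-2,II-1,II-2,III-1,III-2,IV-1,IV-2,IV-3]: 10 consistent
Z/I-1 un ·: ZZ|Zz
Z/I-2 un ·: ZZ|Zz
Z/II-1 un I-1×I-2: Zz
Z/II-2 aff ·: zz
Z/III-1 aff II-1×II-2: zz
Z/III-2 un ·: Zz
Z/IV-1 aff III-1×III-2: zz
Z/IV-2 un III-1×III-2: Zz
Z/IV-3 un III-1×III-2: Zz
⇒ Z over [I-1,I-2,II-1,II-2,III-1,III-2,IV-1,IV-2,IV-3]: 3 consistent

III-2 ∈ {Gg Zz, gg Zz}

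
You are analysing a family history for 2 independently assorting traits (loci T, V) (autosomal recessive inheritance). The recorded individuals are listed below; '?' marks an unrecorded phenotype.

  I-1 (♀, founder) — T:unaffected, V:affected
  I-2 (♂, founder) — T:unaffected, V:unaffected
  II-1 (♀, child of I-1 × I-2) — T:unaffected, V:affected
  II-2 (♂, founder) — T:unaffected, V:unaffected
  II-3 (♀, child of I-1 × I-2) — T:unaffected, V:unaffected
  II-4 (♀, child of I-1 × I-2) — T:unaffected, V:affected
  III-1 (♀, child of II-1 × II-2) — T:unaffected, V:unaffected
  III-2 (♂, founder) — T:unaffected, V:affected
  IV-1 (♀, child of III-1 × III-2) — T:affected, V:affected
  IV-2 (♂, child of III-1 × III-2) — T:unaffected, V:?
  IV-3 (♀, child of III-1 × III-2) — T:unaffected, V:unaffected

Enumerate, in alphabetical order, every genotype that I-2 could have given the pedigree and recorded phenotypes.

T/I-1 un ·: TT|Tt
T/I-2 un ·: TT|Tt
T/II-1 un I-1×I-2: TT|Tt
T/II-2 un ·: TT|Tt
T/II-3 un I-1×I-2: TT|Tt
T/II-4 un I-1×I-2: TT|Tt
T/III-1 un II-1×II-2: Tt
T/III-2 un ·: Tt
T/IV-1 aff III-1×III-2: tt
T/IV-2 un III-1×III-2: TT|Tt
T/IV-3 un III-1×III-2: TT|Tt
⇒ T over [I-1,I-2,II-1,II-2,II-3,II-4,III-1,III-2,IV-1,IV-2,IV-3]: 148 consistent
V/I-1 aff ·: vv
V/I-2 un ·: Vv
V/II-1 aff I-1×I-2: vv
V/II-2 un ·: VV|Vv
V/II-3 un I-1×I-2: Vv
V/II-4 aff I-1×I-2: vv
V/III-1 un II-1×II-2: Vv
V/III-2 aff ·: vv
V/IV-1 aff III-1×III-2: vv
V/IV-2 ? III-1×III-2: Vv|vv
V/IV-3 un III-1×III-2: Vv
⇒ V over [I-1,I-2,II-1,II-2,II-3,II-4,III-1,III-2,IV-1,IV-2,IV-3]: 4 consistent

I-2 ∈ {TT Vv, Tt Vv}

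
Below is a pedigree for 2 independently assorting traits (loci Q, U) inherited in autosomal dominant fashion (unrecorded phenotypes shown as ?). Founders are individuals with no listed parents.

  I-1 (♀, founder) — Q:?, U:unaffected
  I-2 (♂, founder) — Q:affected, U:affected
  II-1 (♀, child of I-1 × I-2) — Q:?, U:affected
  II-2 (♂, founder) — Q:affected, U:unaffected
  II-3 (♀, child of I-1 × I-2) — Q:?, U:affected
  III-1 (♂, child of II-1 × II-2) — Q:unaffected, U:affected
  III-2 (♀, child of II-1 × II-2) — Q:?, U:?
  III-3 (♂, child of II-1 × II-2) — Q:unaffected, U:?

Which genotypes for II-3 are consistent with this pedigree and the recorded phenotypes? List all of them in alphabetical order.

Q/I-1 ? ·: qq|Qq|QQ
Q/I-2 aff ·: Qq|QQ
Q/II-1 ? I-1×I-2: qq|Qq
Q/II-2 aff ·: Qq
Q/II-3 ? I-1×I-2: qq|Qq|QQ
Q/III-1 un II-1×II-2: qq
Q/III-2 ? II-1×II-2: qq|Qq|QQ
Q/III-3 un II-1×II-2: qq
⇒ Q over [I-1,I-2,II-1,II-2,II-3,III-1,III-2,III-3]: 40 consistent
U/I-1 un ·: uu
U/I-2 aff ·: Uu|UU
U/II-1 aff I-1×I-2: Uu
U/II-2 un ·: uu
U/II-3 aff I-1×I-2: Uu
U/III-1 aff II-1×II-2: Uu
U/III-2 ? II-1×II-2: uu|Uu
U/III-3 ? II-1×II-2: uu|Uu
⇒ U over [I-1,I-2,II-1,II-2,II-3,III-1,III-2,III-3]: 8 consistent

II-3 ∈ {QQ Uu, Qq Uu, qq Uu}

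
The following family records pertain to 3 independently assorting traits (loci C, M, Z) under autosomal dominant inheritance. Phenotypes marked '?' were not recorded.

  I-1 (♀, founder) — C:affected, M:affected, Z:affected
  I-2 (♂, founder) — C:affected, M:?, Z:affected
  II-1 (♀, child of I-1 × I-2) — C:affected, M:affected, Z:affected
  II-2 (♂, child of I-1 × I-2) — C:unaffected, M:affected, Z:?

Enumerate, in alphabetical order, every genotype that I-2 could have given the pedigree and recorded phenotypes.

I-2 ∈ {Cc MM ZZ, Cc MM Zz, Cc Mm ZZ, Cc Mm Zz, Cc mm ZZ, Cc mm Zz}

C/I-1 aff ·: Cc
C/I-2 aff ·: Cc
C/II-1 aff I-1×I-2: Cc|CC
C/II-2 un I-1×I-2: cc
⇒ C over [I-1,I-2,II-1,II-2]: 2 consistent
M/I-1 aff ·: Mm|MM
M/I-2 ? ·: mm|Mm|MM
M/II-1 aff I-1×I-2: Mm|MM
M/II-2 aff I-1×I-2: Mm|MM
⇒ M over [I-1,I-2,II-1,II-2]: 15 consistent
Z/I-1 aff ·: Zz|ZZ
Z/I-2 aff ·: Zz|ZZ
Z/II-1 aff I-1×I-2: Zz|ZZ
Z/II-2 ? I-1×I-2: zz|Zz|ZZ
⇒ Z over [I-1,I-2,II-1,II-2]: 15 consistent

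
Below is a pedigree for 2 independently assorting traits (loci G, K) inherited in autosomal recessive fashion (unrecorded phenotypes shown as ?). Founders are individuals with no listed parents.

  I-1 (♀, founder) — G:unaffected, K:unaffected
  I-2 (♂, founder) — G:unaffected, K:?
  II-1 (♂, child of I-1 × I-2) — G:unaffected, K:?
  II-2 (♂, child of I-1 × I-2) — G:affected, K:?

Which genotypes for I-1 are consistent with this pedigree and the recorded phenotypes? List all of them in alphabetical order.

I-1 ∈ {Gg KK, Gg Kk}

G/I-1 un ·: Gg
G/I-2 un ·: Gg
G/II-1 un I-1×I-2: GG|Gg
G/II-2 aff I-1×I-2: gg
⇒ G over [I-1,I-2,II-1,II-2]: 2 consistent
K/I-1 un ·: KK|Kk
K/I-2 ? ·: KK|Kk|kk
K/II-1 ? I-1×I-2: KK|Kk|kk
K/II-2 ? I-1×I-2: KK|Kk|kk
⇒ K over [I-1,I-2,II-1,II-2]: 23 consistent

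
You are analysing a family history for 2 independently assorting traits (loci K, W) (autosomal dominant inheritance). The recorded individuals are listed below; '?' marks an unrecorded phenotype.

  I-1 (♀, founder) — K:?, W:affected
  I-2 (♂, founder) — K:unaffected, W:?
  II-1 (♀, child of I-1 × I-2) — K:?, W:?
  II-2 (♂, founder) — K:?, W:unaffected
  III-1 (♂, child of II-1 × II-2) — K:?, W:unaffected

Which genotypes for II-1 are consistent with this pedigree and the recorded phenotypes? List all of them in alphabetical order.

K/I-1 ? ·: kk|Kk|KK
K/I-2 un ·: kk
K/II-1 ? I-1×I-2: kk|Kk
K/II-2 ? ·: kk|Kk|KK
K/III-1 ? II-1×II-2: kk|Kk|KK
⇒ K over [I-1,I-2,II-1,II-2,III-1]: 22 consistent
W/I-1 aff ·: Ww|WW
W/I-2 ? ·: ww|Ww|WW
W/II-1 ? I-1×I-2: ww|Ww
W/II-2 un ·: ww
W/III-1 un II-1×II-2: ww
⇒ W over [I-1,I-2,II-1,II-2,III-1]: 7 consistent

II-1 ∈ {Kk Ww, Kk ww, kk Ww, kk ww}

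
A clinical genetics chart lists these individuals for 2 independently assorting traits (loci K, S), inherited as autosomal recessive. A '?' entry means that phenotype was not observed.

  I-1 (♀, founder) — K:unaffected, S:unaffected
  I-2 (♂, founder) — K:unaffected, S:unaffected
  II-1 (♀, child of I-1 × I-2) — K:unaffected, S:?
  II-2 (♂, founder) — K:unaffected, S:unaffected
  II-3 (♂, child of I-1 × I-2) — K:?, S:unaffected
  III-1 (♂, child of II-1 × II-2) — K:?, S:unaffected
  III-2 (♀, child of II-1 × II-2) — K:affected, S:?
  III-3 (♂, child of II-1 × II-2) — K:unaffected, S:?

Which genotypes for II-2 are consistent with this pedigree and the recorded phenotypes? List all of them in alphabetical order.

II-2 ∈ {Kk SS, Kk Ss}

K/I-1 un ·: KK|Kk
K/I-2 un ·: KK|Kk
K/II-1 un I-1×I-2: Kk
K/II-2 un ·: Kk
K/II-3 ? I-1×I-2: KK|Kk|kk
K/III-1 ? II-1×II-2: KK|Kk|kk
K/III-2 aff II-1×II-2: kk
K/III-3 un II-1×II-2: KK|Kk
⇒ K over [I-1,I-2,II-1,II-2,II-3,III-1,III-2,III-3]: 42 consistent
S/I-1 un ·: SS|Ss
S/I-2 un ·: SS|Ss
S/II-1 ? I-1×I-2: SS|Ss|ss
S/II-2 un ·: SS|Ss
S/II-3 un I-1×I-2: SS|Ss
S/III-1 un II-1×II-2: SS|Ss
S/III-2 ? II-1×II-2: SS|Ss|ss
S/III-3 ? II-1×II-2: SS|Ss|ss
⇒ S over [I-1,I-2,II-1,II-2,II-3,III-1,III-2,III-3]: 229 consistent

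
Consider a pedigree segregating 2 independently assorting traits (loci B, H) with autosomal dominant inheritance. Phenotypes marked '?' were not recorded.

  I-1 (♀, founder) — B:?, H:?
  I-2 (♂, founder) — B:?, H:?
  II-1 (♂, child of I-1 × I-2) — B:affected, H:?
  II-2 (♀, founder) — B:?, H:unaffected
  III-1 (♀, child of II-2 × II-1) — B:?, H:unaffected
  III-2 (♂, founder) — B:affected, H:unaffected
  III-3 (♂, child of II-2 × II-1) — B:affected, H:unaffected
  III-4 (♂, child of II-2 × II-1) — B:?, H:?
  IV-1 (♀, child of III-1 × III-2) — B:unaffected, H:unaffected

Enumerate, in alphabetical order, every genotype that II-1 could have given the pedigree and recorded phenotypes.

II-1 ∈ {BB Hh, BB hh, Bb Hh, Bb hh}

B/I-1 ? ·: bb|Bb|BB
B/I-2 ? ·: bb|Bb|BB
B/II-1 aff I-1×I-2: Bb|BB
B/II-2 ? ·: bb|Bb|BB
B/III-1 ? II-2×II-1: bb|Bb
B/III-2 aff ·: Bb
B/III-3 aff II-2×II-1: Bb|BB
B/III-4 ? II-2×II-1: bb|Bb|BB
B/IV-1 un III-1×III-2: bb
⇒ B over [I-1,I-2,II-1,II-2,III-1,III-2,III-3,III-4,IV-1]: 160 consistent
H/I-1 ? ·: hh|Hh|HH
H/I-2 ? ·: hh|Hh|HH
H/II-1 ? I-1×I-2: hh|Hh
H/II-2 un ·: hh
H/III-1 un II-2×II-1: hh
H/III-2 un ·: hh
H/III-3 un II-2×II-1: hh
H/III-4 ? II-2×II-1: hh|Hh
H/IV-1 un III-1×III-2: hh
⇒ H over [I-1,I-2,II-1,II-2,III-1,III-2,III-3,III-4,IV-1]: 18 consistent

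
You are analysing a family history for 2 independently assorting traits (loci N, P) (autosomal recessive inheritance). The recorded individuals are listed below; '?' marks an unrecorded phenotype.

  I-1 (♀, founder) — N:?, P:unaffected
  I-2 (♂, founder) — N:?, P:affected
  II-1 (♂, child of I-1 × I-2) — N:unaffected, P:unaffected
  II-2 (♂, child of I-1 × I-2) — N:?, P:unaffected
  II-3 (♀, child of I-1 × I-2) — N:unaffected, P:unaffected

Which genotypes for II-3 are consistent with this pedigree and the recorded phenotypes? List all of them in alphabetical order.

II-3 ∈ {NN Pp, Nn Pp}

N/I-1 ? ·: NN|Nn|nn
N/I-2 ? ·: NN|Nn|nn
N/II-1 un I-1×I-2: NN|Nn
N/II-2 ? I-1×I-2: NN|Nn|nn
N/II-3 un I-1×I-2: NN|Nn
⇒ N over [I-1,I-2,II-1,II-2,II-3]: 35 consistent
P/I-1 un ·: PP|Pp
P/I-2 aff ·: pp
P/II-1 un I-1×I-2: Pp
P/II-2 un I-1×I-2: Pp
P/II-3 un I-1×I-2: Pp
⇒ P over [I-1,I-2,II-1,II-2,II-3]: 2 consistent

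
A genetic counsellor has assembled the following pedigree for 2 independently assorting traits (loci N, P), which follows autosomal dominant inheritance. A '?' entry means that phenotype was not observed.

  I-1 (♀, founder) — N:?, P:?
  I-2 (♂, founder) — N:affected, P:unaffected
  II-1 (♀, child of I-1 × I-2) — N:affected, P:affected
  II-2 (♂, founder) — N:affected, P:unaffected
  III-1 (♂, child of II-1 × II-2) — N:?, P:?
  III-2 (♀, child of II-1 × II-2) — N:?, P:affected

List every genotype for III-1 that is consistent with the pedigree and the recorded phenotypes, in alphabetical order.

N/I-1 ? ·: nn|Nn|NN
N/I-2 aff ·: Nn|NN
N/II-1 aff I-1×I-2: Nn|NN
N/II-2 aff ·: Nn|NN
N/III-1 ? II-1×II-2: nn|Nn|NN
N/III-2 ? II-1×II-2: nn|Nn|NN
⇒ N over [I-1,I-2,II-1,II-2,III-1,III-2]: 85 consistent
P/I-1 ? ·: Pp|PP
P/I-2 un ·: pp
P/II-1 aff I-1×I-2: Pp
P/II-2 un ·: pp
P/III-1 ? II-1×II-2: pp|Pp
P/III-2 aff II-1×II-2: Pp
⇒ P over [I-1,I-2,II-1,II-2,III-1,III-2]: 4 consistent

III-1 ∈ {NN Pp, NN pp, Nn Pp, Nn pp, nn Pp, nn pp}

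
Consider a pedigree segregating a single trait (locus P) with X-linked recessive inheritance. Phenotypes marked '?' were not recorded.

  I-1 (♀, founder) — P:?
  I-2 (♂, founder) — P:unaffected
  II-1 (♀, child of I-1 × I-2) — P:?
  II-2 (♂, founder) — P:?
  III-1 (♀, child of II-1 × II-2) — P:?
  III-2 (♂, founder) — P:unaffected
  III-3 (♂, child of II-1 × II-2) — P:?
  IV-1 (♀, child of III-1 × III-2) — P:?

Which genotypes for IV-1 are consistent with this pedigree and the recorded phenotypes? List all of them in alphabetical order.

P/I-1 ? ·: X^PX^P|X^PX^p|X^pX^p
P/I-2 un ·: X^PY
P/II-1 ? I-1×I-2: X^PX^P|X^PX^p
P/II-2 ? ·: X^PY|X^pY
P/III-1 ? II-1×II-2: X^PX^P|X^PX^p|X^pX^p
P/III-2 un ·: X^PY
P/III-3 ? II-1×II-2: X^PY|X^pY
P/IV-1 ? III-1×III-2: X^PX^P|X^PX^p
⇒ P over [I-1,I-2,II-1,II-2,III-1,III-2,III-3,IV-1]: 30 consistent

IV-1 ∈ {X^PX^P, X^PX^p}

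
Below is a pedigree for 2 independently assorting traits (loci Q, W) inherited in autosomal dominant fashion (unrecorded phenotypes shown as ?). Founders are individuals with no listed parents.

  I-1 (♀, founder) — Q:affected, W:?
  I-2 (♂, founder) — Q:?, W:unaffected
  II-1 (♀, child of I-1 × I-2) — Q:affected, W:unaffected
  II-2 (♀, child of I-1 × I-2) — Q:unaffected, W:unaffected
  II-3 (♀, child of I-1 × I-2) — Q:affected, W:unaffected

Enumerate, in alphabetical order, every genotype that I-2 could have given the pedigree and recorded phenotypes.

I-2 ∈ {Qq ww, qq ww}

Q/I-1 aff ·: Qq
Q/I-2 ? ·: qq|Qq
Q/II-1 aff I-1×I-2: Qq|QQ
Q/II-2 un I-1×I-2: qq
Q/II-3 aff I-1×I-2: Qq|QQ
⇒ Q over [I-1,I-2,II-1,II-2,II-3]: 5 consistent
W/I-1 ? ·: ww|Ww
W/I-2 un ·: ww
W/II-1 un I-1×I-2: ww
W/II-2 un I-1×I-2: ww
W/II-3 un I-1×I-2: ww
⇒ W over [I-1,I-2,II-1,II-2,II-3]: 2 consistent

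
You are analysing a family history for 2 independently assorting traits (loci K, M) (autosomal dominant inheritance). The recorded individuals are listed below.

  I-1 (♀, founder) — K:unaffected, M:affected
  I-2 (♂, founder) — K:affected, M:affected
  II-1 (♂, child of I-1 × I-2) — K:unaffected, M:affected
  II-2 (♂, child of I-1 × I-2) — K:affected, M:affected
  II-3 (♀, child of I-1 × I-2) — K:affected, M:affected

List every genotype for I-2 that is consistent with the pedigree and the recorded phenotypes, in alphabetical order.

I-2 ∈ {Kk MM, Kk Mm}

K/I-1 un ·: kk
K/I-2 aff ·: Kk
K/II-1 un I-1×I-2: kk
K/II-2 aff I-1×I-2: Kk
K/II-3 aff I-1×I-2: Kk
⇒ K over [I-1,I-2,II-1,II-2,II-3]: 1 consistent
M/I-1 aff ·: Mm|MM
M/I-2 aff ·: Mm|MM
M/II-1 aff I-1×I-2: Mm|MM
M/II-2 aff I-1×I-2: Mm|MM
M/II-3 aff I-1×I-2: Mm|MM
⇒ M over [I-1,I-2,II-1,II-2,II-3]: 25 consistent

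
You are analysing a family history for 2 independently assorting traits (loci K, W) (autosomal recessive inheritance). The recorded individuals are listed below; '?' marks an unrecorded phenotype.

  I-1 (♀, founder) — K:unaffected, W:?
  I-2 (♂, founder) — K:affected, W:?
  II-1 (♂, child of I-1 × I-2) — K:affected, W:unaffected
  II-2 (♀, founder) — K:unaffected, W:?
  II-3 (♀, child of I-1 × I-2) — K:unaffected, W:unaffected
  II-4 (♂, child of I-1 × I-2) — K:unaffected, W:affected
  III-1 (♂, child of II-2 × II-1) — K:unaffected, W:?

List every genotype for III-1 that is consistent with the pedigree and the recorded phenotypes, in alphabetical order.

K/I-1 un ·: Kk
K/I-2 aff ·: kk
K/II-1 aff I-1×I-2: kk
K/II-2 un ·: KK|Kk
K/II-3 un I-1×I-2: Kk
K/II-4 un I-1×I-2: Kk
K/III-1 un II-2×II-1: Kk
⇒ K over [I-1,I-2,II-1,II-2,II-3,II-4,III-1]: 2 consistent
W/I-1 ? ·: Ww|ww
W/I-2 ? ·: Ww|ww
W/II-1 un I-1×I-2: WW|Ww
W/II-2 ? ·: WW|Ww|ww
W/II-3 un I-1×I-2: WW|Ww
W/II-4 aff I-1×I-2: ww
W/III-1 ? II-2×II-1: WW|Ww|ww
⇒ W over [I-1,I-2,II-1,II-2,II-3,II-4,III-1]: 36 consistent

III-1 ∈ {Kk WW, Kk Ww, Kk ww}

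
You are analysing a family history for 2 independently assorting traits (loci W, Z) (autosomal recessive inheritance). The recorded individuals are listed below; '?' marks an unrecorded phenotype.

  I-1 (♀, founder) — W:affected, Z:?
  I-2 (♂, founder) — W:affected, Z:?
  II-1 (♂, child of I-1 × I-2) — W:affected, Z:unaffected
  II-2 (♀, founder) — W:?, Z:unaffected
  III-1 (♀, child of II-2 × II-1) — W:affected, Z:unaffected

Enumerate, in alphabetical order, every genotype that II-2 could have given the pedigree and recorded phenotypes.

W/I-1 aff ·: ww
W/I-2 aff ·: ww
W/II-1 aff I-1×I-2: ww
W/II-2 ? ·: Ww|ww
W/III-1 aff II-2×II-1: ww
⇒ W over [I-1,I-2,II-1,II-2,III-1]: 2 consistent
Z/I-1 ? ·: ZZ|Zz|zz
Z/I-2 ? ·: ZZ|Zz|zz
Z/II-1 un I-1×I-2: ZZ|Zz
Z/II-2 un ·: ZZ|Zz
Z/III-1 un II-2×II-1: ZZ|Zz
⇒ Z over [I-1,I-2,II-1,II-2,III-1]: 40 consistent

II-2 ∈ {Ww ZZ, Ww Zz, ww ZZ, ww Zz}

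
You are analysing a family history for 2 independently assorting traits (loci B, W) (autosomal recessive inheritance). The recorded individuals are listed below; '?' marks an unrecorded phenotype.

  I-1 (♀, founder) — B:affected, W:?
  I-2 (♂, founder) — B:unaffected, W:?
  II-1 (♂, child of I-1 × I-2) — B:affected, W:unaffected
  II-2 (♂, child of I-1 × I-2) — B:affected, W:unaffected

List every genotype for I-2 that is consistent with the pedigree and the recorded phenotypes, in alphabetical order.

I-2 ∈ {Bb WW, Bb Ww, Bb ww}

B/I-1 aff ·: bb
B/I-2 un ·: Bb
B/II-1 aff I-1×I-2: bb
B/II-2 aff I-1×I-2: bb
⇒ B over [I-1,I-2,II-1,II-2]: 1 consistent
W/I-1 ? ·: WW|Ww|ww
W/I-2 ? ·: WW|Ww|ww
W/II-1 un I-1×I-2: WW|Ww
W/II-2 un I-1×I-2: WW|Ww
⇒ W over [I-1,I-2,II-1,II-2]: 17 consistent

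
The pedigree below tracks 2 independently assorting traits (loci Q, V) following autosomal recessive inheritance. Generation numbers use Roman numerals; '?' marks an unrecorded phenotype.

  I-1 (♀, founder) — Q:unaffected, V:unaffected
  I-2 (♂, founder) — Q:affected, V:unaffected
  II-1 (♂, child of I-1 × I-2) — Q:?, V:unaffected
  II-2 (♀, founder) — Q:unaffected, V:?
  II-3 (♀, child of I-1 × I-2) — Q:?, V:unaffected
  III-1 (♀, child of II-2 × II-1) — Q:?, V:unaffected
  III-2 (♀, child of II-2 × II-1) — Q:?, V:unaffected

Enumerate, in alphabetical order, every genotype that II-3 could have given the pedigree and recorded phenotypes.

II-3 ∈ {Qq VV, Qq Vv, qq VV, qq Vv}

Q/I-1 un ·: QQ|Qq
Q/I-2 aff ·: qq
Q/II-1 ? I-1×I-2: Qq|qq
Q/II-2 un ·: QQ|Qq
Q/II-3 ? I-1×I-2: Qq|qq
Q/III-1 ? II-2×II-1: QQ|Qq|qq
Q/III-2 ? II-2×II-1: QQ|Qq|qq
⇒ Q over [I-1,I-2,II-1,II-2,II-3,III-1,III-2]: 49 consistent
V/I-1 un ·: VV|Vv
V/I-2 un ·: VV|Vv
V/II-1 un I-1×I-2: VV|Vv
V/II-2 ? ·: VV|Vv|vv
V/II-3 un I-1×I-2: VV|Vv
V/III-1 un II-2×II-1: VV|Vv
V/III-2 un II-2×II-1: VV|Vv
⇒ V over [I-1,I-2,II-1,II-2,II-3,III-1,III-2]: 96 consistent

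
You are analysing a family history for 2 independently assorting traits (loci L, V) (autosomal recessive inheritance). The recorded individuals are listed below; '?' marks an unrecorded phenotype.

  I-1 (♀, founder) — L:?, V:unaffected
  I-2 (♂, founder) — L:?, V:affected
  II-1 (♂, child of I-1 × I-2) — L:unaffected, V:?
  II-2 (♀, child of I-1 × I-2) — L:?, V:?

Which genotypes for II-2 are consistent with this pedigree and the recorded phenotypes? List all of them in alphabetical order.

II-2 ∈ {LL Vv, LL vv, Ll Vv, Ll vv, ll Vv, ll vv}

L/I-1 ? ·: LL|Ll|ll
L/I-2 ? ·: LL|Ll|ll
L/II-1 un I-1×I-2: LL|Ll
L/II-2 ? I-1×I-2: LL|Ll|ll
⇒ L over [I-1,I-2,II-1,II-2]: 21 consistent
V/I-1 un ·: VV|Vv
V/I-2 aff ·: vv
V/II-1 ? I-1×I-2: Vv|vv
V/II-2 ? I-1×I-2: Vv|vv
⇒ V over [I-1,I-2,II-1,II-2]: 5 consistent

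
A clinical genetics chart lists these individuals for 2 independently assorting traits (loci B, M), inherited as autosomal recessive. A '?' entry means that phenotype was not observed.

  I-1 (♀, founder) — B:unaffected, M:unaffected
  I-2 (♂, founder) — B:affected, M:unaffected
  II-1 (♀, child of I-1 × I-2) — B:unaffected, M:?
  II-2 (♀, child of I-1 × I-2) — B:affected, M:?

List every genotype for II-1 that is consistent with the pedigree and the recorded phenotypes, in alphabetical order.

B/I-1 un ·: Bb
B/I-2 aff ·: bb
B/II-1 un I-1×I-2: Bb
B/II-2 aff I-1×I-2: bb
⇒ B over [I-1,I-2,II-1,II-2]: 1 consistent
M/I-1 un ·: MM|Mm
M/I-2 un ·: MM|Mm
M/II-1 ? I-1×I-2: MM|Mm|mm
M/II-2 ? I-1×I-2: MM|Mm|mm
⇒ M over [I-1,I-2,II-1,II-2]: 18 consistent

II-1 ∈ {Bb MM, Bb Mm, Bb mm}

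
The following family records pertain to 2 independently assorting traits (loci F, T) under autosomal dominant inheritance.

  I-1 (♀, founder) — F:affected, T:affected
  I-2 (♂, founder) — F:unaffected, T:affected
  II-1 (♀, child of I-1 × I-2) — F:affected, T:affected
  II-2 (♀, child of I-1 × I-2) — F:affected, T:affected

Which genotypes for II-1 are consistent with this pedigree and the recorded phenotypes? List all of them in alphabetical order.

II-1 ∈ {Ff TT, Ff Tt}

F/I-1 aff ·: Ff|FF
F/I-2 un ·: ff
F/II-1 aff I-1×I-2: Ff
F/II-2 aff I-1×I-2: Ff
⇒ F over [I-1,I-2,II-1,II-2]: 2 consistent
T/I-1 aff ·: Tt|TT
T/I-2 aff ·: Tt|TT
T/II-1 aff I-1×I-2: Tt|TT
T/II-2 aff I-1×I-2: Tt|TT
⇒ T over [I-1,I-2,II-1,II-2]: 13 consistent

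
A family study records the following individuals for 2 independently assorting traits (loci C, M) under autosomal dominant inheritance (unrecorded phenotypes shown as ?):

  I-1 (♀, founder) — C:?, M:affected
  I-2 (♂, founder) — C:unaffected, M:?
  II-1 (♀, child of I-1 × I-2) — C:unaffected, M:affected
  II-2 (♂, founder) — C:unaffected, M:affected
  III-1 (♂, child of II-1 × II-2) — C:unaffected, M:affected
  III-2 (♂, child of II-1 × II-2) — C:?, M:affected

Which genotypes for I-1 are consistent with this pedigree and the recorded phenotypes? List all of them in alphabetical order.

I-1 ∈ {Cc MM, Cc Mm, cc MM, cc Mm}

C/I-1 ? ·: cc|Cc
C/I-2 un ·: cc
C/II-1 un I-1×I-2: cc
C/II-2 un ·: cc
C/III-1 un II-1×II-2: cc
C/III-2 ? II-1×II-2: cc
⇒ C over [I-1,I-2,II-1,II-2,III-1,III-2]: 2 consistent
M/I-1 aff ·: Mm|MM
M/I-2 ? ·: mm|Mm|MM
M/II-1 aff I-1×I-2: Mm|MM
M/II-2 aff ·: Mm|MM
M/III-1 aff II-1×II-2: Mm|MM
M/III-2 aff II-1×II-2: Mm|MM
⇒ M over [I-1,I-2,II-1,II-2,III-1,III-2]: 60 consistent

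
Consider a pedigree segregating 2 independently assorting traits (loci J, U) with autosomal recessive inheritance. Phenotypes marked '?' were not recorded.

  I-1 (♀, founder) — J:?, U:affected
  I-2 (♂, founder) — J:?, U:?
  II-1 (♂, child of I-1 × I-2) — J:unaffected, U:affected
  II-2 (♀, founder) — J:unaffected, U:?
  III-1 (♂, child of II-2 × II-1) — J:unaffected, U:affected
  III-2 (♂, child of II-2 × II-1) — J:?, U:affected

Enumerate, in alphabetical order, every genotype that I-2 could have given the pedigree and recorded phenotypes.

J/I-1 ? ·: JJ|Jj|jj
J/I-2 ? ·: JJ|Jj|jj
J/II-1 un I-1×I-2: JJ|Jj
J/II-2 un ·: JJ|Jj
J/III-1 un II-2×II-1: JJ|Jj
J/III-2 ? II-2×II-1: JJ|Jj|jj
⇒ J over [I-1,I-2,II-1,II-2,III-1,III-2]: 90 consistent
U/I-1 aff ·: uu
U/I-2 ? ·: Uu|uu
U/II-1 aff I-1×I-2: uu
U/II-2 ? ·: Uu|uu
U/III-1 aff II-2×II-1: uu
U/III-2 aff II-2×II-1: uu
⇒ U over [I-1,I-2,II-1,II-2,III-1,III-2]: 4 consistent

I-2 ∈ {JJ Uu, JJ uu, Jj Uu, Jj uu, jj Uu, jj uu}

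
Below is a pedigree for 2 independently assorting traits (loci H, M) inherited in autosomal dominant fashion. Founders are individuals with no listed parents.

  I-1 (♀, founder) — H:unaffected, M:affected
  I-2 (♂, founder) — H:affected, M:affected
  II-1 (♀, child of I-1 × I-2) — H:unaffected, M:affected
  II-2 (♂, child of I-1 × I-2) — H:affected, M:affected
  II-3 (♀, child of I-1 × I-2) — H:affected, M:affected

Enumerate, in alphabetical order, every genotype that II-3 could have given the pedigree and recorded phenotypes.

H/I-1 un ·: hh
H/I-2 aff ·: Hh
H/II-1 un I-1×I-2: hh
H/II-2 aff I-1×I-2: Hh
H/II-3 aff I-1×I-2: Hh
⇒ H over [I-1,I-2,II-1,II-2,II-3]: 1 consistent
M/I-1 aff ·: Mm|MM
M/I-2 aff ·: Mm|MM
M/II-1 aff I-1×I-2: Mm|MM
M/II-2 aff I-1×I-2: Mm|MM
M/II-3 aff I-1×I-2: Mm|MM
⇒ M over [I-1,I-2,II-1,II-2,II-3]: 25 consistent

II-3 ∈ {Hh MM, Hh Mm}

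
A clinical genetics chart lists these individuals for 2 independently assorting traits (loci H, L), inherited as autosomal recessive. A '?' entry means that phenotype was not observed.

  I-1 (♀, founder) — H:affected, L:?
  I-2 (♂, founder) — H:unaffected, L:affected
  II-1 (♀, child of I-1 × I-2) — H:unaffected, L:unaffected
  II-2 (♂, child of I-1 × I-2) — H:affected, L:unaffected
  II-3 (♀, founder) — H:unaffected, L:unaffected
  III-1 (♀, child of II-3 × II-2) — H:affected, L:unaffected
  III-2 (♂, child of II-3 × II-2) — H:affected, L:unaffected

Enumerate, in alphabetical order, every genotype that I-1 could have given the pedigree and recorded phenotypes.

H/I-1 aff ·: hh
H/I-2 un ·: Hh
H/II-1 un I-1×I-2: Hh
H/II-2 aff I-1×I-2: hh
H/II-3 un ·: Hh
H/III-1 aff II-3×II-2: hh
H/III-2 aff II-3×II-2: hh
⇒ H over [I-1,I-2,II-1,II-2,II-3,III-1,III-2]: 1 consistent
L/I-1 ? ·: LL|Ll
L/I-2 aff ·: ll
L/II-1 un I-1×I-2: Ll
L/II-2 un I-1×I-2: Ll
L/II-3 un ·: LL|Ll
L/III-1 un II-3×II-2: LL|Ll
L/III-2 un II-3×II-2: LL|Ll
⇒ L over [I-1,I-2,II-1,II-2,II-3,III-1,III-2]: 16 consistent

I-1 ∈ {hh LL, hh Ll}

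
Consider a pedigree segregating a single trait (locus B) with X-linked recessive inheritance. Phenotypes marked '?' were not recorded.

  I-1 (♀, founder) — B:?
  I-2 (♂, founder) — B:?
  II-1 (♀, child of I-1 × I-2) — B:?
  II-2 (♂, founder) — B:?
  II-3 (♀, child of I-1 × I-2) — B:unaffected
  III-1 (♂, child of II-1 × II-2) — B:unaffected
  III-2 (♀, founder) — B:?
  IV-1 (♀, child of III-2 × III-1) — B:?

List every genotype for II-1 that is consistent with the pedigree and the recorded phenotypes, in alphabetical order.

II-1 ∈ {X^BX^B, X^BX^b}

B/I-1 ? ·: X^BX^B|X^BX^b|X^bX^b
B/I-2 ? ·: X^BY|X^bY
B/II-1 ? I-1×I-2: X^BX^B|X^BX^b
B/II-2 ? ·: X^BY|X^bY
B/II-3 un I-1×I-2: X^BX^B|X^BX^b
B/III-1 un II-1×II-2: X^BY
B/III-2 ? ·: X^BX^B|X^BX^b|X^bX^b
B/IV-1 ? III-2×III-1: X^BX^B|X^BX^b
⇒ B over [I-1,I-2,II-1,II-2,II-3,III-1,III-2,IV-1]: 64 consistent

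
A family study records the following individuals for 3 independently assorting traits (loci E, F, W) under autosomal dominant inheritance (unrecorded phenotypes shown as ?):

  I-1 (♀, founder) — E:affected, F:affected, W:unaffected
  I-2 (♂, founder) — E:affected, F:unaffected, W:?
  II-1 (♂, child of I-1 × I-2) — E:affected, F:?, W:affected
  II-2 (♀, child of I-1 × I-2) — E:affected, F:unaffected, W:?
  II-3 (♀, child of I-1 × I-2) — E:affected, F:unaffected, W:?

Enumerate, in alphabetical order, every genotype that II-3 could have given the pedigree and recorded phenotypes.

E/I-1 aff ·: Ee|EE
E/I-2 aff ·: Ee|EE
E/II-1 aff I-1×I-2: Ee|EE
E/II-2 aff I-1×I-2: Ee|EE
E/II-3 aff I-1×I-2: Ee|EE
⇒ E over [I-1,I-2,II-1,II-2,II-3]: 25 consistent
F/I-1 aff ·: Ff
F/I-2 un ·: ff
F/II-1 ? I-1×I-2: ff|Ff
F/II-2 un I-1×I-2: ff
F/II-3 un I-1×I-2: ff
⇒ F over [I-1,I-2,II-1,II-2,II-3]: 2 consistent
W/I-1 un ·: ww
W/I-2 ? ·: Ww|WW
W/II-1 aff I-1×I-2: Ww
W/II-2 ? I-1×I-2: ww|Ww
W/II-3 ? I-1×I-2: ww|Ww
⇒ W over [I-1,I-2,II-1,II-2,II-3]: 5 consistent

II-3 ∈ {EE ff Ww, EE ff ww, Ee ff Ww, Ee ff ww}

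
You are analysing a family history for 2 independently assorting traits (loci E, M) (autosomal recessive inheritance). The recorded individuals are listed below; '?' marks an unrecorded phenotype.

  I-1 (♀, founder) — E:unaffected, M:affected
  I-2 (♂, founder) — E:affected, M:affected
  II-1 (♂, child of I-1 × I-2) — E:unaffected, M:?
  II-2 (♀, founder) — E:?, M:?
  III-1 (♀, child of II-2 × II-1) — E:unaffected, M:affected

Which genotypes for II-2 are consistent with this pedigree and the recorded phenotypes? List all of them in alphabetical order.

E/I-1 un ·: EE|Ee
E/I-2 aff ·: ee
E/II-1 un I-1×I-2: Ee
E/II-2 ? ·: EE|Ee|ee
E/III-1 un II-2×II-1: EE|Ee
⇒ E over [I-1,I-2,II-1,II-2,III-1]: 10 consistent
M/I-1 aff ·: mm
M/I-2 aff ·: mm
M/II-1 ? I-1×I-2: mm
M/II-2 ? ·: Mm|mm
M/III-1 aff II-2×II-1: mm
⇒ M over [I-1,I-2,II-1,II-2,III-1]: 2 consistent

II-2 ∈ {EE Mm, EE mm, Ee Mm, Ee mm, ee Mm, ee mm}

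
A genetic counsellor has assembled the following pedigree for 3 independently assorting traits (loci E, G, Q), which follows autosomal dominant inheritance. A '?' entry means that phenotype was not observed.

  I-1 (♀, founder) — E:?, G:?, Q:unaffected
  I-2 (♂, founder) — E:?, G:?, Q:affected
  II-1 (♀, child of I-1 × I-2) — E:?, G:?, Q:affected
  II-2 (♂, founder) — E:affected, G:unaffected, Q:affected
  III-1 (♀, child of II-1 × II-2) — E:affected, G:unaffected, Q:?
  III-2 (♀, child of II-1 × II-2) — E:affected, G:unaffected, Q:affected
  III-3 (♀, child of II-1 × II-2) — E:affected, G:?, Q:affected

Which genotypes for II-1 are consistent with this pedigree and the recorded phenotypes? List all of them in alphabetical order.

II-1 ∈ {EE Gg Qq, EE gg Qq, Ee Gg Qq, Ee gg Qq, ee Gg Qq, ee gg Qq}

E/I-1 ? ·: ee|Ee|EE
E/I-2 ? ·: ee|Ee|EE
E/II-1 ? I-1×I-2: ee|Ee|EE
E/II-2 aff ·: Ee|EE
E/III-1 aff II-1×II-2: Ee|EE
E/III-2 aff II-1×II-2: Ee|EE
E/III-3 aff II-1×II-2: Ee|EE
⇒ E over [I-1,I-2,II-1,II-2,III-1,III-2,III-3]: 156 consistent
G/I-1 ? ·: gg|Gg|GG
G/I-2 ? ·: gg|Gg|GG
G/II-1 ? I-1×I-2: gg|Gg
G/II-2 un ·: gg
G/III-1 un II-1×II-2: gg
G/III-2 un II-1×II-2: gg
G/III-3 ? II-1×II-2: gg|Gg
⇒ G over [I-1,I-2,II-1,II-2,III-1,III-2,III-3]: 18 consistent
Q/I-1 un ·: qq
Q/I-2 aff ·: Qq|QQ
Q/II-1 aff I-1×I-2: Qq
Q/II-2 aff ·: Qq|QQ
Q/III-1 ? II-1×II-2: qq|Qq|QQ
Q/III-2 aff II-1×II-2: Qq|QQ
Q/III-3 aff II-1×II-2: Qq|QQ
⇒ Q over [I-1,I-2,II-1,II-2,III-1,III-2,III-3]: 40 consistent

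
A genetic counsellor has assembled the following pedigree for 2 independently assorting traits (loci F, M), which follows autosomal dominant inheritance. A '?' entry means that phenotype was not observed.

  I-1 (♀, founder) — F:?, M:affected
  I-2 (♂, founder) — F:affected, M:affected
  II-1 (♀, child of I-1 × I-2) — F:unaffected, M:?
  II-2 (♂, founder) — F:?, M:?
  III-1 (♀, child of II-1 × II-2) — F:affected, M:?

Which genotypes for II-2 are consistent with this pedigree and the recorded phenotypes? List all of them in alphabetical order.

F/I-1 ? ·: ff|Ff
F/I-2 aff ·: Ff
F/II-1 un I-1×I-2: ff
F/II-2 ? ·: Ff|FF
F/III-1 aff II-1×II-2: Ff
⇒ F over [I-1,I-2,II-1,II-2,III-1]: 4 consistent
M/I-1 aff ·: Mm|MM
M/I-2 aff ·: Mm|MM
M/II-1 ? I-1×I-2: mm|Mm|MM
M/II-2 ? ·: mm|Mm|MM
M/III-1 ? II-1×II-2: mm|Mm|MM
⇒ M over [I-1,I-2,II-1,II-2,III-1]: 41 consistent

II-2 ∈ {FF MM, FF Mm, FF mm, Ff MM, Ff Mm, Ff mm}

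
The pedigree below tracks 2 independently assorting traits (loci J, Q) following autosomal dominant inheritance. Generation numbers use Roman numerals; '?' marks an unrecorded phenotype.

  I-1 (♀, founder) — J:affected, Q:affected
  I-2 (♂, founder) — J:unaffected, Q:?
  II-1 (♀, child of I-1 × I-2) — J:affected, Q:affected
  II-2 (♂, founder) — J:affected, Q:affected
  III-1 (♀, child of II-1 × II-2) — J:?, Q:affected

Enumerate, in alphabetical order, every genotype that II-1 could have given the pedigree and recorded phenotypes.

II-1 ∈ {Jj QQ, Jj Qq}

J/I-1 aff ·: Jj|JJ
J/I-2 un ·: jj
J/II-1 aff I-1×I-2: Jj
J/II-2 aff ·: Jj|JJ
J/III-1 ? II-1×II-2: jj|Jj|JJ
⇒ J over [I-1,I-2,II-1,II-2,III-1]: 10 consistent
Q/I-1 aff ·: Qq|QQ
Q/I-2 ? ·: qq|Qq|QQ
Q/II-1 aff I-1×I-2: Qq|QQ
Q/II-2 aff ·: Qq|QQ
Q/III-1 aff II-1×II-2: Qq|QQ
⇒ Q over [I-1,I-2,II-1,II-2,III-1]: 32 consistent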